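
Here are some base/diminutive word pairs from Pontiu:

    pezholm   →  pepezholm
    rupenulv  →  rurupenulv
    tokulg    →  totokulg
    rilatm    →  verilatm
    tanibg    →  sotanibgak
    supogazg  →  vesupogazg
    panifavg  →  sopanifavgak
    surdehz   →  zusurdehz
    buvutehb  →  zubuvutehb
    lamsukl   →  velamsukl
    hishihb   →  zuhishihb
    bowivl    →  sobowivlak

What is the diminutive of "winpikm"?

vewinpikm

"winpikm" has second-to-last letter 'k'. The one such stem in the data (lamsukl → velamsukl) adds the prefix ve-, so the same rule applies.
So winpikm → vewinpikm.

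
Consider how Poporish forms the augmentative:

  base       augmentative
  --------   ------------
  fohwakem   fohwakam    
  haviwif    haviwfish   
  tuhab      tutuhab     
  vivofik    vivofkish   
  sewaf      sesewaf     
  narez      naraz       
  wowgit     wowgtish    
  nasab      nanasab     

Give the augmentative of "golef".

haviwif and sewaf both end in -f yet inflect differently (haviwfish, sesewaf), so the final letter is not what conditions the rule; the last vowel is.
"golef" has last vowel 'e'. The stems whose last vowel is 'e' (narez → naraz, fohwakem → fohwakam) change the last vowel to 'a'.
So golef → golaf.

golaf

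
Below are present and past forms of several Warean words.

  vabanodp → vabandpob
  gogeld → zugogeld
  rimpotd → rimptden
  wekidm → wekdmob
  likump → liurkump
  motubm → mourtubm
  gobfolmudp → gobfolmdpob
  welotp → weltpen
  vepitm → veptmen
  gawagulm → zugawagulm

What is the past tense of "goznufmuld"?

rimpotd and gogeld both end in -d yet inflect differently (rimptden, zugogeld), so the final letter is not what conditions the rule; the second-to-last letter is.
"goznufmuld" has second-to-last letter 'l'. The stems whose second-to-last letter is 'l' (gogeld → zugogeld, gawagulm → zugawagulm) add the prefix zu-.
The other patterns: stems whose second-to-last letter is 't' delete the last vowel and add -en; stems whose second-to-last letter is 'd' delete the last vowel and add -ob; stems whose second-to-last letter is 'b' or 'm' insert -ur- after the first vowel.
So goznufmuld → zugoznufmuld.

zugoznufmuld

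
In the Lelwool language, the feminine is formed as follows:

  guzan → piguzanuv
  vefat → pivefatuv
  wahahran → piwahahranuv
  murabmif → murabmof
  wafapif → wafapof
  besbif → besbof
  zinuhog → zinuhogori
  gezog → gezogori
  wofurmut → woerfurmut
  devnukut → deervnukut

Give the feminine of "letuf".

leertuf

"letuf" has last vowel 'u'. The stems whose last vowel is 'u' (wofurmut → woerfurmut, devnukut → deervnukut) insert -er- after the first vowel.
The other patterns: stems whose last vowel is 'a' add pi- … -uv around the stem; stems whose last vowel is 'i' change the last vowel to 'o'; stems whose last vowel is 'o' add -ori.
So letuf → leertuf.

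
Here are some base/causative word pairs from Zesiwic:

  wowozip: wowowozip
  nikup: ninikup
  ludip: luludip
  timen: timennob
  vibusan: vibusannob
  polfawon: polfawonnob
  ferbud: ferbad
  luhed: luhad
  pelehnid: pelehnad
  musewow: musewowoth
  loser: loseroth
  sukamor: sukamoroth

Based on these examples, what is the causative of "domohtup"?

dodomohtup

nikup and ferbud both have last vowel 'u' yet inflect differently (ninikup, ferbad), so the last vowel is not what conditions the rule; the final letter is.
"domohtup" ends in -p. The stems ending in -p (wowozip → wowowozip, nikup → ninikup, ludip → luludip) repeat the first consonant+vowel as a prefix.
The other patterns: stems ending in -n double the final consonant and add -ob; stems ending in -d change the last vowel to 'a'; stems ending in -r or -w add -oth.
So domohtup → dodomohtup.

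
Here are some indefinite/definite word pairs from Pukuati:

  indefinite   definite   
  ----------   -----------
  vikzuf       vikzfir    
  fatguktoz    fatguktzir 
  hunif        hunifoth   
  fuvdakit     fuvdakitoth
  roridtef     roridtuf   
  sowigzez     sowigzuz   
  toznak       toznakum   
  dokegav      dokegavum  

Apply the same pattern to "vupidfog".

vupidfgir

vikzuf and hunif both end in -f yet inflect differently (vikzfir, hunifoth), so the final letter is not what conditions the rule; the last vowel is.
"vupidfog" has last vowel 'o'. The one such stem in the data (fatguktoz → fatguktzir) deletes the last vowel and adds -ir (as does vikzuf), so the same rule applies.
So vupidfog → vupidfgir.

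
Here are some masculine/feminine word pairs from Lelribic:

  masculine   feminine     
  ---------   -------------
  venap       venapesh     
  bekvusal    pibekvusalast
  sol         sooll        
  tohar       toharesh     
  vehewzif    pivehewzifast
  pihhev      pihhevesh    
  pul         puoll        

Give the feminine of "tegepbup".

pitegepbupast

pul and bekvusal both end in -l yet inflect differently (puoll, pibekvusalast), so the final letter is not what conditions the rule; the number of vowels is.
"tegepbup" has 3 vowels. The stems with 3 vowels (bekvusal → pibekvusalast, vehewzif → pivehewzifast) add pi- … -ast around the stem.
The other patterns: stems with 1 vowel insert -ol- after the first vowel; stems with 2 vowels add -esh.
So tegepbup → pitegepbupast.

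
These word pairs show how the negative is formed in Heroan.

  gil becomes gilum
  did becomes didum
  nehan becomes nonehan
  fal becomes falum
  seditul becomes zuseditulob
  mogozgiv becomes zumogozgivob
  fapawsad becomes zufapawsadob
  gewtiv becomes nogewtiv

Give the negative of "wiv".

fal and seditul both end in -l yet inflect differently (falum, zuseditulob), so the final letter is not what conditions the rule; the number of vowels is.
"wiv" has 1 vowel. The stems with 1 vowel (fal → falum, gil → gilum, did → didum) add -um.
So wiv → wivum.

wivum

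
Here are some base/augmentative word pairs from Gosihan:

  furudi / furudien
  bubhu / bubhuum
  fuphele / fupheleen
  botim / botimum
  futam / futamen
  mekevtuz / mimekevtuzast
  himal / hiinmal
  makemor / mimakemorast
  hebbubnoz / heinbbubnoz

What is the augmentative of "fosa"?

fosaen

"fosa" begins with f-. The stems beginning with f- (furudi → furudien, futam → futamen, fuphele → fupheleen) add -en.
The other patterns: stems beginning with m- add mi- … -ast around the stem; stems beginning with h- insert -in- after the first vowel; stems beginning with b- add -um.
So fosa → fosaen.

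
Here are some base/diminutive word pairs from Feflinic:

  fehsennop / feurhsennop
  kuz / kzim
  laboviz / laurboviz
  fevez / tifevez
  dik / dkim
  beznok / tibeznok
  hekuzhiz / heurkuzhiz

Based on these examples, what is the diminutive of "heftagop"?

kuz and fevez both end in -z yet inflect differently (kzim, tifevez), so the final letter is not what conditions the rule; the number of vowels is.
"heftagop" has 3 vowels. The stems with 3 vowels (hekuzhiz → heurkuzhiz, laboviz → laurboviz, fehsennop → feurhsennop) insert -ur- after the first vowel.
So heftagop → heurftagop.

heurftagop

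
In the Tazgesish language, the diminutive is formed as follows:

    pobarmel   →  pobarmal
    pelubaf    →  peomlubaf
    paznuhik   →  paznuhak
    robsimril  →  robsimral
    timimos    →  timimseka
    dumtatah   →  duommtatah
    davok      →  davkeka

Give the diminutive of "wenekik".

wenekak

davok and paznuhik both end in -k yet inflect differently (davkeka, paznuhak), so the final letter is not what conditions the rule; the last vowel is.
"wenekik" has last vowel 'i'. The stems whose last vowel is 'i' (paznuhik → paznuhak, robsimril → robsimral) change the last vowel to 'a'.
So wenekik → wenekak.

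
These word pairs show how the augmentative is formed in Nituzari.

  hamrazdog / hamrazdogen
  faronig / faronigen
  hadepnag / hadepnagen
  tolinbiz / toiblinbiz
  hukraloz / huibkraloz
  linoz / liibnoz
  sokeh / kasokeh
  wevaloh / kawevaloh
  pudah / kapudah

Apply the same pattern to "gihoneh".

kagihoneh

"gihoneh" ends in -h. The stems ending in -h (sokeh → kasokeh, wevaloh → kawevaloh, pudah → kapudah) add the prefix ka-.
The other patterns: stems ending in -g add -en; stems ending in -z insert -ib- after the first vowel.
So gihoneh → kagihoneh.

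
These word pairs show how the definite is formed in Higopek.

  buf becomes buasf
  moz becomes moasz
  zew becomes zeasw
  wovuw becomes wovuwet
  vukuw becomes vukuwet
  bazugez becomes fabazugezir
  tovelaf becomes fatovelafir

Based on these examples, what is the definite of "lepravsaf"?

zew and wovuw both end in -w yet inflect differently (zeasw, wovuwet), so the final letter is not what conditions the rule; the number of vowels is.
"lepravsaf" has 3 vowels. The stems with 3 vowels (bazugez → fabazugezir, tovelaf → fatovelafir) add fa- … -ir around the stem.
The other patterns: stems with 1 vowel insert -as- after the first vowel; stems with 2 vowels add -et.
So lepravsaf → falepravsafir.

falepravsafir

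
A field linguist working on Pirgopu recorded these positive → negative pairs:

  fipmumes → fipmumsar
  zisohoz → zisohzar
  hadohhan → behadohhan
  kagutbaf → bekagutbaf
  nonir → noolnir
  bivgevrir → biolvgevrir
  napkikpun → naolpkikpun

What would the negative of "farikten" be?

fariktnar

hadohhan and napkikpun both end in -n yet inflect differently (behadohhan, naolpkikpun), so the final letter is not what conditions the rule; the last vowel is.
"farikten" has last vowel 'e'. The one such stem in the data (fipmumes → fipmumsar) deletes the last vowel and adds -ar (as does zisohoz), so the same rule applies.
So farikten → fariktnar.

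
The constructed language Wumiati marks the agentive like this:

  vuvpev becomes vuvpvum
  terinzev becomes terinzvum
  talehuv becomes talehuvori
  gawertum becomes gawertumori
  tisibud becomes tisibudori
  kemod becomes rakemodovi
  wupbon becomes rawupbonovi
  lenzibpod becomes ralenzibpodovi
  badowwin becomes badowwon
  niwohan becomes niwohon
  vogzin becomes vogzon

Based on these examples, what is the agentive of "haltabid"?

vuvpev and talehuv both end in -v yet inflect differently (vuvpvum, talehuvori), so the final letter is not what conditions the rule; the last vowel is.
"haltabid" has last vowel 'i'. The stems whose last vowel is 'i' (badowwin → badowwon, vogzin → vogzon) change the last vowel to 'o'.
The other patterns: stems whose last vowel is 'e' delete the last vowel and add -um; stems whose last vowel is 'u' add -ori; stems whose last vowel is 'o' add ra- … -ovi around the stem.
So haltabid → haltabod.

haltabod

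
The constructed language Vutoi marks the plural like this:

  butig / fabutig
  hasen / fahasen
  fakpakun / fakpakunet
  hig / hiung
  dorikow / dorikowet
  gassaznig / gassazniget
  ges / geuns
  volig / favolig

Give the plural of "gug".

hig and volig both end in -g yet inflect differently (hiung, favolig), so the final letter is not what conditions the rule; the number of vowels is.
"gug" has 1 vowel. The stems with 1 vowel (ges → geuns, hig → hiung) insert -un- after the first vowel.
The other patterns: stems with 2 vowels add the prefix fa-; stems with 3 vowels add -et.
So gug → guung.

guung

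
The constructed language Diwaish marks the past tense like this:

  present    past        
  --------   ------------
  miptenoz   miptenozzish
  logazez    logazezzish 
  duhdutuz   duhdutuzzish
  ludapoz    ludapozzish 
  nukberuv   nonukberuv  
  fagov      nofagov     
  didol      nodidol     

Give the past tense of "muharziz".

muharzizzish

duhdutuz and nukberuv both have last vowel 'u' yet inflect differently (duhdutuzzish, nonukberuv), so the last vowel is not what conditions the rule; the final letter is.
"muharziz" ends in -z. The stems ending in -z (miptenoz → miptenozzish, logazez → logazezzish, duhdutuz → duhdutuzzish) double the final consonant and add -ish.
The other pattern: stems ending in -l or -v add the prefix no-.
So muharziz → muharzizzish.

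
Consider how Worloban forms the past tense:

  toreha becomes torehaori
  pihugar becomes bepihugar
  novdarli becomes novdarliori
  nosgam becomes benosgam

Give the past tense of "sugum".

"sugum" ends in a consonant. The stems ending in a consonant (nosgam → benosgam, pihugar → bepihugar) add the prefix be-.
The other pattern: stems ending in a vowel add -ori.
So sugum → besugum.

besugum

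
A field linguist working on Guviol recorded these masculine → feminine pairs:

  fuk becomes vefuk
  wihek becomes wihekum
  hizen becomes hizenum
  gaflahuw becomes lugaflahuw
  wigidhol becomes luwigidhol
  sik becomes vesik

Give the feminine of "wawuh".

wawuhum

sik and wihek both end in -k yet inflect differently (vesik, wihekum), so the final letter is not what conditions the rule; the number of vowels is.
"wawuh" has 2 vowels. The stems with 2 vowels (hizen → hizenum, wihek → wihekum) add -um.
The other patterns: stems with 1 vowel add the prefix ve-; stems with 3 vowels add the prefix lu-.
So wawuh → wawuhum.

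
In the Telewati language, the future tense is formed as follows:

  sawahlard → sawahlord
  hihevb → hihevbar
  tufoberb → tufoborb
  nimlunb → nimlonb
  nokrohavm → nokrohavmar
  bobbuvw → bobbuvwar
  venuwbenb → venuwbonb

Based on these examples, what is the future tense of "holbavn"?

hihevb and tufoberb both end in -b yet inflect differently (hihevbar, tufoborb), so the final letter is not what conditions the rule; the second-to-last letter is.
"holbavn" has second-to-last letter 'v'. The stems whose second-to-last letter is 'v' (nokrohavm → nokrohavmar, hihevb → hihevbar, bobbuvw → bobbuvwar) add -ar.
So holbavn → holbavnar.

holbavnar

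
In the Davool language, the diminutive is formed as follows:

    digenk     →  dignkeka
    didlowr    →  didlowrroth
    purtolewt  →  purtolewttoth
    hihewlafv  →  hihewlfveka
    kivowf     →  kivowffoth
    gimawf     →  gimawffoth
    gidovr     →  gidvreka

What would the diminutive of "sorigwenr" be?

"sorigwenr" has second-to-last letter 'n'. The one such stem in the data (digenk → dignkeka) deletes the last vowel and adds -eka (as do hihewlafv, gidovr), so the same rule applies.
The other pattern: stems whose second-to-last letter is 'w' double the final consonant and add -oth.
So sorigwenr → sorigwnreka.

sorigwnreka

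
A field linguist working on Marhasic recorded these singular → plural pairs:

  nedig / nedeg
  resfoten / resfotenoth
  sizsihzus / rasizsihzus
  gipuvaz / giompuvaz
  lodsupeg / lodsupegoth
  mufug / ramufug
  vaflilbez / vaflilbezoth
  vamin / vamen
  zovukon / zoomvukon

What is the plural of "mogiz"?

lodsupeg and mufug both end in -g yet inflect differently (lodsupegoth, ramufug), so the final letter is not what conditions the rule; the last vowel is.
"mogiz" has last vowel 'i'. The stems whose last vowel is 'i' (vamin → vamen, nedig → nedeg) change the last vowel to 'e'.
The other patterns: stems whose last vowel is 'e' add -oth; stems whose last vowel is 'u' add the prefix ra-; stems whose last vowel is 'a' or 'o' insert -om- after the first vowel.
So mogiz → mogez.

mogez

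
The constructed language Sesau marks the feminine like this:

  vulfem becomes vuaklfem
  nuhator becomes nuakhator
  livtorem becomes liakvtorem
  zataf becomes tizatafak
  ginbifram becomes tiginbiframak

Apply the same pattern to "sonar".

ginbifram and vulfem both end in -m yet inflect differently (tiginbiframak, vuaklfem), so the final letter is not what conditions the rule; the last vowel is.
"sonar" has last vowel 'a'. The stems whose last vowel is 'a' (ginbifram → tiginbiframak, zataf → tizatafak) add ti- … -ak around the stem.
So sonar → tisonarak.

tisonarak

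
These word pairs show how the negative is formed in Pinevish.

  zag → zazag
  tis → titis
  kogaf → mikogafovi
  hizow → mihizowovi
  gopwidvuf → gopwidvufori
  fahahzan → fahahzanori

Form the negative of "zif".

kogaf and gopwidvuf both end in -f yet inflect differently (mikogafovi, gopwidvufori), so the final letter is not what conditions the rule; the number of vowels is.
"zif" has 1 vowel. The stems with 1 vowel (zag → zazag, tis → titis) repeat the first consonant+vowel as a prefix.
So zif → zizif.

zizif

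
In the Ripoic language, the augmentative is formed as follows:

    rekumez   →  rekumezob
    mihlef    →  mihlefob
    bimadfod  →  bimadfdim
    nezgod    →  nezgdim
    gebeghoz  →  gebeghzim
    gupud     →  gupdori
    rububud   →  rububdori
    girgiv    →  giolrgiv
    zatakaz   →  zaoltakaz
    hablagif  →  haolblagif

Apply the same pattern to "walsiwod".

walsiwdim

rekumez and gebeghoz both end in -z yet inflect differently (rekumezob, gebeghzim), so the final letter is not what conditions the rule; the last vowel is.
"walsiwod" has last vowel 'o'. The stems whose last vowel is 'o' (bimadfod → bimadfdim, nezgod → nezgdim, gebeghoz → gebeghzim) delete the last vowel and add -im.
So walsiwod → walsiwdim.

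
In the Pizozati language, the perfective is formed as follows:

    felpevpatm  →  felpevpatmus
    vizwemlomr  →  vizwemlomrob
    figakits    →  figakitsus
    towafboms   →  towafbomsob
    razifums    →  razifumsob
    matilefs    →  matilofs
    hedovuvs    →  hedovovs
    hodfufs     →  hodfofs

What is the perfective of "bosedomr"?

bosedomrob

towafboms and figakits both end in -s yet inflect differently (towafbomsob, figakitsus), so the final letter is not what conditions the rule; the second-to-last letter is.
"bosedomr" has second-to-last letter 'm'. The stems whose second-to-last letter is 'm' (vizwemlomr → vizwemlomrob, towafboms → towafbomsob, razifums → razifumsob) add -ob.
So bosedomr → bosedomrob.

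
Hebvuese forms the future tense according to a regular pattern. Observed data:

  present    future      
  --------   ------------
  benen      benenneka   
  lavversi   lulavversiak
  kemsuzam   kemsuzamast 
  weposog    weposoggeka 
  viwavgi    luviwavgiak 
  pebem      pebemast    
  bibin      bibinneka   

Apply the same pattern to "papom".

papomast

lavversi and bibin both have last vowel 'i' yet inflect differently (lulavversiak, bibinneka), so the last vowel is not what conditions the rule; the final letter is.
"papom" ends in -m. The stems ending in -m (kemsuzam → kemsuzamast, pebem → pebemast) add -ast.
The other patterns: stems ending in -i add lu- … -ak around the stem; stems ending in -g or -n double the final consonant and add -eka.
So papom → papomast.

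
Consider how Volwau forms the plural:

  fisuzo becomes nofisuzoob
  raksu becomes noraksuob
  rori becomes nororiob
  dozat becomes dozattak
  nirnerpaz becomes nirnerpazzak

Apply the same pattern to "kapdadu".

nokapdaduob

"kapdadu" ends in a vowel. The stems ending in a vowel (fisuzo → nofisuzoob, raksu → noraksuob, rori → nororiob) add no- … -ob around the stem.
So kapdadu → nokapdaduob.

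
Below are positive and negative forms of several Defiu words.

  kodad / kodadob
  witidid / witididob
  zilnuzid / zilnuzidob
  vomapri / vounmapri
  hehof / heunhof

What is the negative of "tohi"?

tounhi

"tohi" ends in -i. The one such stem in the data (vomapri → vounmapri) inserts -un- after the first vowel (as does hehof), so the same rule applies.
The other pattern: stems ending in -d add -ob.
So tohi → tounhi.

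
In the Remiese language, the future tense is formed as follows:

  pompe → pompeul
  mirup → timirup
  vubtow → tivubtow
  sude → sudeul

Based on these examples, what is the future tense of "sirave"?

siraveul

pompe and vubtow both have 2 vowels yet inflect differently (pompeul, tivubtow), so the number of vowels is not what conditions the rule; whether the stem ends in a vowel or a consonant is.
"sirave" ends in a vowel. The stems ending in a vowel (pompe → pompeul, sude → sudeul) add -ul.
The other pattern: stems ending in a consonant add the prefix ti-.
So sirave → siraveul.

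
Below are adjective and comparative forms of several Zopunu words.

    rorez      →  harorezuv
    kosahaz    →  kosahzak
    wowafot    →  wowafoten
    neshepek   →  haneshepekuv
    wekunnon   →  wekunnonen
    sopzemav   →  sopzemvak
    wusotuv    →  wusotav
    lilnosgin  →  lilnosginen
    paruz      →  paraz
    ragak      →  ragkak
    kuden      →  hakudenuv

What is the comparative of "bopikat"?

"bopikat" has last vowel 'a'. The stems whose last vowel is 'a' (sopzemav → sopzemvak, ragak → ragkak, kosahaz → kosahzak) delete the last vowel and add -ak.
The other patterns: stems whose last vowel is 'u' change the last vowel to 'a'; stems whose last vowel is 'e' add ha- … -uv around the stem; stems whose last vowel is 'i' or 'o' add -en.
So bopikat → bopiktak.

bopiktak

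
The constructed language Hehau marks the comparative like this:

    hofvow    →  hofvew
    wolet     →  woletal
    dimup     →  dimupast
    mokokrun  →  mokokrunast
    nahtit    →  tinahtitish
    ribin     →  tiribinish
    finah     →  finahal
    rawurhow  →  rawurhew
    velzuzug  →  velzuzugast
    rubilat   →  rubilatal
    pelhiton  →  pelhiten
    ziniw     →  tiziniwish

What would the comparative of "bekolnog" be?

"bekolnog" has last vowel 'o'. The stems whose last vowel is 'o' (rawurhow → rawurhew, hofvow → hofvew, pelhiton → pelhiten) change the last vowel to 'e'.
So bekolnog → bekolneg.

bekolneg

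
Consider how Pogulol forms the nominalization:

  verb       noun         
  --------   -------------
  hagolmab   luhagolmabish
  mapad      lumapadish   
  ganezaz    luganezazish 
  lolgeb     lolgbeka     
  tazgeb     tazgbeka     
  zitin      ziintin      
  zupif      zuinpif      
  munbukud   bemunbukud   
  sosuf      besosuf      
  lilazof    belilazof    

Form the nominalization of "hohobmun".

behohobmun

"hohobmun" has last vowel 'u'. The stems whose last vowel is 'u' (munbukud → bemunbukud, sosuf → besosuf) add the prefix be-.
The other patterns: stems whose last vowel is 'a' add lu- … -ish around the stem; stems whose last vowel is 'e' delete the last vowel and add -eka; stems whose last vowel is 'i' insert -in- after the first vowel.
So hohobmun → behohobmun.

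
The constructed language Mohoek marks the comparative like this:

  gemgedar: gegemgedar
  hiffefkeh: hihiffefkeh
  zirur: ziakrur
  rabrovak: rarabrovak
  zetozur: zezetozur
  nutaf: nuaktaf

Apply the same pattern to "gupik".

guakpik

"gupik" has 2 vowels. The stems with 2 vowels (zirur → ziakrur, nutaf → nuaktaf) insert -ak- after the first vowel.
The other pattern: stems with 3 vowels repeat the first consonant+vowel as a prefix.
So gupik → guakpik.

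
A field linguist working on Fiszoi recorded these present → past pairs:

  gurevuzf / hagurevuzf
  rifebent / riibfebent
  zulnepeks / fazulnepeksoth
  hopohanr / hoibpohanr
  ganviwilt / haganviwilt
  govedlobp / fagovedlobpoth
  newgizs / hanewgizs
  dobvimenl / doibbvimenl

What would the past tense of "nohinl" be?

noibhinl

"nohinl" has second-to-last letter 'n'. The stems whose second-to-last letter is 'n' (rifebent → riibfebent, hopohanr → hoibpohanr, dobvimenl → doibbvimenl) insert -ib- after the first vowel.
So nohinl → noibhinl.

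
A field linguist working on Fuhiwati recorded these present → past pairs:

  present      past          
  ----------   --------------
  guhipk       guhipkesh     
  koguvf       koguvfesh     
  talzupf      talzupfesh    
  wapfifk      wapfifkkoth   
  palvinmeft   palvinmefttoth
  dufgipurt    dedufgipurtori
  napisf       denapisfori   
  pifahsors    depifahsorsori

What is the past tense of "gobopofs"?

"gobopofs" has second-to-last letter 'f'. The stems whose second-to-last letter is 'f' (wapfifk → wapfifkkoth, palvinmeft → palvinmefttoth) double the final consonant and add -oth.
The other patterns: stems whose second-to-last letter is 'p' or 'v' add -esh; stems whose second-to-last letter is 'r' or 's' add de- … -ori around the stem.
So gobopofs → gobopofssoth.

gobopofssoth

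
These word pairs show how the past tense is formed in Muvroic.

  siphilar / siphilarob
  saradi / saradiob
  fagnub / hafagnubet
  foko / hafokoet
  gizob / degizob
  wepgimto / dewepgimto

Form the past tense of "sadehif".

"sadehif" begins with s-. The stems beginning with s- (siphilar → siphilarob, saradi → saradiob) add -ob.
The other patterns: stems beginning with f- add ha- … -et around the stem; stems beginning with g- or w- add the prefix de-.
So sadehif → sadehifob.

sadehifob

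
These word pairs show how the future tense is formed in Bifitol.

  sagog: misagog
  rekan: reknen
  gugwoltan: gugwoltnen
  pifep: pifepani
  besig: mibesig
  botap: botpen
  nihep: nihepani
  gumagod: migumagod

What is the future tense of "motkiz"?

"motkiz" has last vowel 'i'. The one such stem in the data (besig → mibesig) adds the prefix mi-, so the same rule applies.
So motkiz → mimotkiz.

mimotkiz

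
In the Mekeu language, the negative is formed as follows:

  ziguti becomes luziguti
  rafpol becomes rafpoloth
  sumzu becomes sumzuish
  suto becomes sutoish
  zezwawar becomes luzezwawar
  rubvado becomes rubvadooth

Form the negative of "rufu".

rufuoth

suto and rubvado both end in -o yet inflect differently (sutoish, rubvadooth), so the final letter is not what conditions the rule; the first letter is.
"rufu" begins with r-. The stems beginning with r- (rubvado → rubvadooth, rafpol → rafpoloth) add -oth.
The other patterns: stems beginning with s- add -ish; stems beginning with z- add the prefix lu-.
So rufu → rufuoth.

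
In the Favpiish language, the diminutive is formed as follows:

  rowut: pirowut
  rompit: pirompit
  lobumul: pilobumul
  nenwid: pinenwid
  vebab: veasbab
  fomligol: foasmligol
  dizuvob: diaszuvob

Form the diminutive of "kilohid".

pikilohid

"kilohid" has last vowel 'i'. The stems whose last vowel is 'i' (rompit → pirompit, nenwid → pinenwid) add the prefix pi-.
The other pattern: stems whose last vowel is 'a' or 'o' insert -as- after the first vowel.
So kilohid → pikilohid.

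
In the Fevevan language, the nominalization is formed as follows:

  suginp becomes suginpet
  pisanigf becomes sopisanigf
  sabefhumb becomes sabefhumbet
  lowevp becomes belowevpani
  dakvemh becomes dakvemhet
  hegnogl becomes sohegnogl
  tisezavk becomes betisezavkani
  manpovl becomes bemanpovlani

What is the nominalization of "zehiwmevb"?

bezehiwmevbani

"zehiwmevb" has second-to-last letter 'v'. The stems whose second-to-last letter is 'v' (manpovl → bemanpovlani, tisezavk → betisezavkani, lowevp → belowevpani) add be- … -ani around the stem.
The other patterns: stems whose second-to-last letter is 'm' or 'n' add -et; stems whose second-to-last letter is 'g' add the prefix so-.
So zehiwmevb → bezehiwmevbani.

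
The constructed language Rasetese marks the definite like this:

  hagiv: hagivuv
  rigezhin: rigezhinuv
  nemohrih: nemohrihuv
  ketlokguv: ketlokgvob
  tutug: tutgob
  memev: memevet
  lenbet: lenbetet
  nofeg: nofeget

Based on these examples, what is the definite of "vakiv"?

hagiv and ketlokguv both end in -v yet inflect differently (hagivuv, ketlokgvob), so the final letter is not what conditions the rule; the last vowel is.
"vakiv" has last vowel 'i'. The stems whose last vowel is 'i' (hagiv → hagivuv, rigezhin → rigezhinuv, nemohrih → nemohrihuv) add -uv.
So vakiv → vakivuv.

vakivuv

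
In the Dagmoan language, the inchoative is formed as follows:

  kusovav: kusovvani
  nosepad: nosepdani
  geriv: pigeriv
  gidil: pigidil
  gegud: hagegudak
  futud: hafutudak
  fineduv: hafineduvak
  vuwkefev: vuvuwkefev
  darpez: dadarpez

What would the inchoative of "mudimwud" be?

"mudimwud" has last vowel 'u'. The stems whose last vowel is 'u' (gegud → hagegudak, futud → hafutudak, fineduv → hafineduvak) add ha- … -ak around the stem.
So mudimwud → hamudimwudak.

hamudimwudak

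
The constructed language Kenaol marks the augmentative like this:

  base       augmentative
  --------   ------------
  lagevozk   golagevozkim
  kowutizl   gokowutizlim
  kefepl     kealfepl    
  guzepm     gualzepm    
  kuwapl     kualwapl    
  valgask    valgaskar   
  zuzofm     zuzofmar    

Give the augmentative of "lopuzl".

golopuzlim

kowutizl and kefepl both end in -l yet inflect differently (gokowutizlim, kealfepl), so the final letter is not what conditions the rule; the second-to-last letter is.
"lopuzl" has second-to-last letter 'z'. The stems whose second-to-last letter is 'z' (lagevozk → golagevozkim, kowutizl → gokowutizlim) add go- … -im around the stem.
So lopuzl → golopuzlim.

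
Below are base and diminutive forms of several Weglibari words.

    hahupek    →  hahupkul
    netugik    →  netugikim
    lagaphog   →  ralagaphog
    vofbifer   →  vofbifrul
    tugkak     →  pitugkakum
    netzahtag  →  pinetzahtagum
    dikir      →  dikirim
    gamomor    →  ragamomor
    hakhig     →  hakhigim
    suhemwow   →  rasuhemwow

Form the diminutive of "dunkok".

"dunkok" has last vowel 'o'. The stems whose last vowel is 'o' (gamomor → ragamomor, lagaphog → ralagaphog, suhemwow → rasuhemwow) add the prefix ra-.
The other patterns: stems whose last vowel is 'i' add -im; stems whose last vowel is 'a' add pi- … -um around the stem; stems whose last vowel is 'e' delete the last vowel and add -ul.
So dunkok → radunkok.

radunkok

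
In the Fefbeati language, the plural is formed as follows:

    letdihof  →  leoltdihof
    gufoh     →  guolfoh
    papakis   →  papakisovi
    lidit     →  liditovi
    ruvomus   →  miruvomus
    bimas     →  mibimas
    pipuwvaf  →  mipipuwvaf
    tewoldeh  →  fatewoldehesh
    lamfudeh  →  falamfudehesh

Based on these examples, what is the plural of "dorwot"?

papakis and ruvomus both end in -s yet inflect differently (papakisovi, miruvomus), so the final letter is not what conditions the rule; the last vowel is.
"dorwot" has last vowel 'o'. The stems whose last vowel is 'o' (letdihof → leoltdihof, gufoh → guolfoh) insert -ol- after the first vowel.
So dorwot → doolrwot.

doolrwot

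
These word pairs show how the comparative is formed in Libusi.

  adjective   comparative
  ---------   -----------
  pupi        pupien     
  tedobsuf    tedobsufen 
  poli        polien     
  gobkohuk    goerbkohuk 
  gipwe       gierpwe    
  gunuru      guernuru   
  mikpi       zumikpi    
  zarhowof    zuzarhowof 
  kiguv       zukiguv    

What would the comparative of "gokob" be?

pupi and mikpi both end in -i yet inflect differently (pupien, zumikpi), so the final letter is not what conditions the rule; the first letter is.
"gokob" begins with g-. The stems beginning with g- (gobkohuk → goerbkohuk, gipwe → gierpwe, gunuru → guernuru) insert -er- after the first vowel.
The other patterns: stems beginning with p- or t- add -en; stems beginning with k-, m- or z- add the prefix zu-.
So gokob → goerkob.

goerkob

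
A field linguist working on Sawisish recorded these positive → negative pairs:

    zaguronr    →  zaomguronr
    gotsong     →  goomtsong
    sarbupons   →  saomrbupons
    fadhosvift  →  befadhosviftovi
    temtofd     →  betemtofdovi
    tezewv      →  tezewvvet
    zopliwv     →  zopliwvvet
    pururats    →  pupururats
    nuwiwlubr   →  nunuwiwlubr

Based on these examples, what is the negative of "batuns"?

baomtuns

sarbupons and pururats both end in -s yet inflect differently (saomrbupons, pupururats), so the final letter is not what conditions the rule; the second-to-last letter is.
"batuns" has second-to-last letter 'n'. The stems whose second-to-last letter is 'n' (zaguronr → zaomguronr, gotsong → goomtsong, sarbupons → saomrbupons) insert -om- after the first vowel.
The other patterns: stems whose second-to-last letter is 'f' add be- … -ovi around the stem; stems whose second-to-last letter is 'w' double the final consonant and add -et; stems whose second-to-last letter is 'b' or 't' repeat the first consonant+vowel as a prefix.
So batuns → baomtuns.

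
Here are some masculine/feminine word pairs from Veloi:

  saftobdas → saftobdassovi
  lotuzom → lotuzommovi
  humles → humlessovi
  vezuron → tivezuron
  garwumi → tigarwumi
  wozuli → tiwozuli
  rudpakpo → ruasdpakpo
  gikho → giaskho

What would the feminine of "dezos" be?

lotuzom and vezuron both have last vowel 'o' yet inflect differently (lotuzommovi, tivezuron), so the last vowel is not what conditions the rule; the final letter is.
"dezos" ends in -s. The stems ending in -s (saftobdas → saftobdassovi, humles → humlessovi) double the final consonant and add -ovi.
The other patterns: stems ending in -i or -n add the prefix ti-; stems ending in -o insert -as- after the first vowel.
So dezos → dezossovi.

dezossovi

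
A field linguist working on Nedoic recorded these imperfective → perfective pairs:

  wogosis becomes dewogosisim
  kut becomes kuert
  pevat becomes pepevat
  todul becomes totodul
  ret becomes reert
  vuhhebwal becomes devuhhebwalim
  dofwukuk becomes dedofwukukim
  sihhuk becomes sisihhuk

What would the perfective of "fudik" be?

kut and pevat both end in -t yet inflect differently (kuert, pepevat), so the final letter is not what conditions the rule; the number of vowels is.
"fudik" has 2 vowels. The stems with 2 vowels (todul → totodul, sihhuk → sisihhuk, pevat → pepevat) repeat the first consonant+vowel as a prefix.
The other patterns: stems with 1 vowel insert -er- after the first vowel; stems with 3 vowels add de- … -im around the stem.
So fudik → fufudik.

fufudik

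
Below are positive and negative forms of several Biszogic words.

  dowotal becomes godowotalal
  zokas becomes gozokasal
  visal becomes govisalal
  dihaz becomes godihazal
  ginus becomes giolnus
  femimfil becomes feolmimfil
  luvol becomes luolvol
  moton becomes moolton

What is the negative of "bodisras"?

gobodisrasal

zokas and ginus both end in -s yet inflect differently (gozokasal, giolnus), so the final letter is not what conditions the rule; the last vowel is.
"bodisras" has last vowel 'a'. The stems whose last vowel is 'a' (dowotal → godowotalal, zokas → gozokasal, visal → govisalal) add go- … -al around the stem.
The other pattern: stems whose last vowel is 'i', 'o' or 'u' insert -ol- after the first vowel.
So bodisras → gobodisrasal.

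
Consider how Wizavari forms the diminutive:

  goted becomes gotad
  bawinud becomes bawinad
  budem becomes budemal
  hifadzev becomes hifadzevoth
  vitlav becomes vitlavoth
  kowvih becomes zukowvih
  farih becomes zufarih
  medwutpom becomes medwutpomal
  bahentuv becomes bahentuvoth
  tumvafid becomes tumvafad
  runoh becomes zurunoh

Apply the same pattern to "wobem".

wobemal

kowvih and tumvafid both have last vowel 'i' yet inflect differently (zukowvih, tumvafad), so the last vowel is not what conditions the rule; the final letter is.
"wobem" ends in -m. The stems ending in -m (medwutpom → medwutpomal, budem → budemal) add -al.
The other patterns: stems ending in -h add the prefix zu-; stems ending in -d change the last vowel to 'a'; stems ending in -v add -oth.
So wobem → wobemal.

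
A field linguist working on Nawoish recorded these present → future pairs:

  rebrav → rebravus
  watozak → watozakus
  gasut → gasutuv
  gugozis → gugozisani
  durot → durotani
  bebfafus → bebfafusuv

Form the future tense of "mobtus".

"mobtus" has last vowel 'u'. The stems whose last vowel is 'u' (gasut → gasutuv, bebfafus → bebfafusuv) add -uv.
So mobtus → mobtusuv.

mobtusuv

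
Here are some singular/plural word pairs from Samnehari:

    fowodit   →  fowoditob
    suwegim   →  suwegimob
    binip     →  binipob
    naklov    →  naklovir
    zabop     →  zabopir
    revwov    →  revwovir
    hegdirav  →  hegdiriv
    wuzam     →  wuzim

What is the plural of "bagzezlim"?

bagzezlimob

binip and zabop both end in -p yet inflect differently (binipob, zabopir), so the final letter is not what conditions the rule; the last vowel is.
"bagzezlim" has last vowel 'i'. The stems whose last vowel is 'i' (fowodit → fowoditob, suwegim → suwegimob, binip → binipob) add -ob.
So bagzezlim → bagzezlimob.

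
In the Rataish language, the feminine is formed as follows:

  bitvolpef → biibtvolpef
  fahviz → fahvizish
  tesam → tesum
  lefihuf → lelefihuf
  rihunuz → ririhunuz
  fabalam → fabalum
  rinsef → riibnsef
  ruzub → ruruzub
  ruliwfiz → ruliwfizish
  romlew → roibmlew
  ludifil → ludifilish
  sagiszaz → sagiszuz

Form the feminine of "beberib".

sagiszaz and ruliwfiz both end in -z yet inflect differently (sagiszuz, ruliwfizish), so the final letter is not what conditions the rule; the last vowel is.
"beberib" has last vowel 'i'. The stems whose last vowel is 'i' (ruliwfiz → ruliwfizish, ludifil → ludifilish, fahviz → fahvizish) add -ish.
So beberib → beberibish.

beberibish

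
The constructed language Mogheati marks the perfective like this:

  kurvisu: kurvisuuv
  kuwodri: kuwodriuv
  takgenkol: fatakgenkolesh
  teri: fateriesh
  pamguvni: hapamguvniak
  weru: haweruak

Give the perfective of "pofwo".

"pofwo" begins with p-. The one such stem in the data (pamguvni → hapamguvniak) adds ha- … -ak around the stem, so the same rule applies.
The other patterns: stems beginning with k- add -uv; stems beginning with t- add fa- … -esh around the stem.
So pofwo → hapofwoak.

hapofwoak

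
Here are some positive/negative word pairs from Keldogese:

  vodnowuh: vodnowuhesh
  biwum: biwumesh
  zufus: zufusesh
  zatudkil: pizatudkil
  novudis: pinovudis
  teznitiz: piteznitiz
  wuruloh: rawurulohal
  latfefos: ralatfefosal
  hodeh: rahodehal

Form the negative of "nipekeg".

ranipekegal

zufus and novudis both end in -s yet inflect differently (zufusesh, pinovudis), so the final letter is not what conditions the rule; the last vowel is.
"nipekeg" has last vowel 'e'. The one such stem in the data (hodeh → rahodehal) adds ra- … -al around the stem, so the same rule applies.
So nipekeg → ranipekegal.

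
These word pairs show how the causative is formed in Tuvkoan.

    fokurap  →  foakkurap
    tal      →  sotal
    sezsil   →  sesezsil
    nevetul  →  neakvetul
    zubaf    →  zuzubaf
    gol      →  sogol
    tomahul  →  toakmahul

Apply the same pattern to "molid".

tal and sezsil both end in -l yet inflect differently (sotal, sesezsil), so the final letter is not what conditions the rule; the number of vowels is.
"molid" has 2 vowels. The stems with 2 vowels (sezsil → sesezsil, zubaf → zuzubaf) repeat the first consonant+vowel as a prefix.
So molid → momolid.

momolid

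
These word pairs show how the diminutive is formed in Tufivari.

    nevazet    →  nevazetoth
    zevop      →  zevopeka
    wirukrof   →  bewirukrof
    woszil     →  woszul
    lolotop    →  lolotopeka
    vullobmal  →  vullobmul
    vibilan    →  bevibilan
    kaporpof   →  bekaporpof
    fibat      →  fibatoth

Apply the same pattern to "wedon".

fibat and vullobmal both have last vowel 'a' yet inflect differently (fibatoth, vullobmul), so the last vowel is not what conditions the rule; the final letter is.
"wedon" ends in -n. The one such stem in the data (vibilan → bevibilan) adds the prefix be-, so the same rule applies.
The other patterns: stems ending in -t add -oth; stems ending in -l change the last vowel to 'u'; stems ending in -p add -eka.
So wedon → bewedon.

bewedon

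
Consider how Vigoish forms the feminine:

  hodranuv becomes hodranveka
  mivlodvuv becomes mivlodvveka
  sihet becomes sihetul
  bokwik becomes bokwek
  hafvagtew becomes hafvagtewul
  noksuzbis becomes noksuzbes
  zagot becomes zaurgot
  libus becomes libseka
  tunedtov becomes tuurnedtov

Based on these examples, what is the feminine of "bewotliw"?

bewotlew

tunedtov and hodranuv both end in -v yet inflect differently (tuurnedtov, hodranveka), so the final letter is not what conditions the rule; the last vowel is.
"bewotliw" has last vowel 'i'. The stems whose last vowel is 'i' (noksuzbis → noksuzbes, bokwik → bokwek) change the last vowel to 'e'.
So bewotliw → bewotlew.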